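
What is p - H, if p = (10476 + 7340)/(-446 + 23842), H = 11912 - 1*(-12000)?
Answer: -139856834/5849 ≈ -23911.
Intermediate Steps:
H = 23912 (H = 11912 + 12000 = 23912)
p = 4454/5849 (p = 17816/23396 = 17816*(1/23396) = 4454/5849 ≈ 0.76150)
p - H = 4454/5849 - 1*23912 = 4454/5849 - 23912 = -139856834/5849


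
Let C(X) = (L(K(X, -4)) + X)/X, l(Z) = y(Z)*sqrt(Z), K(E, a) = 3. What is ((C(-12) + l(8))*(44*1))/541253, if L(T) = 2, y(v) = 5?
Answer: 110/1623759 + 440*sqrt(2)/541253 ≈ 0.0012174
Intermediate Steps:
l(Z) = 5*sqrt(Z)
C(X) = (2 + X)/X
((C(-12) + l(8))*(44*1))/541253 = (((2 - 12)/(-12) + 5*sqrt(8))*(44*1))/541253 = ((-1/12*(-10) + 5*(2*sqrt(2)))*44)*(1/541253) = ((5/6 + 10*sqrt(2))*44)*(1/541253) = (110/3 + 440*sqrt(2))*(1/541253) = 110/1623759 + 440*sqrt(2)/541253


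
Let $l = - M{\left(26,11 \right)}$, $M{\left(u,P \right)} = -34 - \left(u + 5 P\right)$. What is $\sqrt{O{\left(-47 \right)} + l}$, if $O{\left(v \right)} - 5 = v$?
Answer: $\sqrt{73} \approx 8.544$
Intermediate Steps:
$O{\left(v \right)} = 5 + v$
$M{\left(u,P \right)} = -34 - u - 5 P$ ($M{\left(u,P \right)} = -34 - \left(u + 5 P\right) = -34 - u - 5 P$)
$l = 115$ ($l = - (-34 - 26 - 55) = \left(-1\right) \left(-115\right) = 115$)
$\sqrt{O{\left(-47 \right)} + l} = \sqrt{\left(5 - 47\right) + 115} = \sqrt{-42 + 115} = \sqrt{73}$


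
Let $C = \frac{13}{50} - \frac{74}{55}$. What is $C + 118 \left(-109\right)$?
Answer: $- \frac{7074697}{550} \approx -12863.0$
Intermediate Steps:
$C = - \frac{597}{550}$ ($C = 13 \cdot \frac{1}{50} - \frac{74}{55} = \frac{13}{50} - \frac{74}{55} = - \frac{597}{550} \approx -1.0855$)
$C + 118 \left(-109\right) = - \frac{597}{550} + 118 \left(-109\right) = - \frac{597}{550} - 12862 = - \frac{7074697}{550}$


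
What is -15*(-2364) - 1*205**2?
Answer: -6565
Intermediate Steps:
-15*(-2364) - 1*205**2 = 35460 - 1*42025 = 35460 - 42025 = -6565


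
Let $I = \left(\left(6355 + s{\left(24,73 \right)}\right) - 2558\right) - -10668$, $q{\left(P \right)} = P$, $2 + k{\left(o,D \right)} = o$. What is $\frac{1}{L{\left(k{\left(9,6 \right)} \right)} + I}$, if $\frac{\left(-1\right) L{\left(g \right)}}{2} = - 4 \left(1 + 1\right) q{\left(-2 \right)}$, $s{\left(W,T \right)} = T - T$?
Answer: $\frac{1}{14433} \approx 6.9286 \cdot 10^{-5}$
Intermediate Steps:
$s{\left(W,T \right)} = 0$
$k{\left(o,D \right)} = -2 + o$
$L{\left(g \right)} = -32$ ($L{\left(g \right)} = - 2 - 4 \left(1 + 1\right) \left(-2\right) = - 2 \left(-4\right) 2 \left(-2\right) = - 2 \left(\left(-8\right) \left(-2\right)\right) = \left(-2\right) 16 = -32$)
$I = 14465$ ($I = \left(\left(6355 + 0\right) - 2558\right) - -10668 = \left(6355 - 2558\right) + 10668 = 3797 + 10668 = 14465$)
$\frac{1}{L{\left(k{\left(9,6 \right)} \right)} + I} = \frac{1}{-32 + 14465} = \frac{1}{14433}$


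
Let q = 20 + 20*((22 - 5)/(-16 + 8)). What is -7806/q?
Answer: 5204/15 ≈ 346.93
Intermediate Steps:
q = -45/2 (q = 20 + 20*(17/(-8)) = 20 + 20*(17*(-⅛)) = 20 + 20*(-17/8) = 20 - 85/2 = -45/2 ≈ -22.500)
-7806/q = -7806/(-45/2) = -7806*(-2/45) = 5204/15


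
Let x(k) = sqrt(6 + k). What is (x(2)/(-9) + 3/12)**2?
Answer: 209/1296 - sqrt(2)/9 ≈ 0.0041306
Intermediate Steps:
(x(2)/(-9) + 3/12)**2 = (sqrt(6 + 2)/(-9) + 3/12)**2 = (sqrt(8)*(-1/9) + 3*(1/12))**2 = ((2*sqrt(2))*(-1/9) + 1/4)**2 = (-2*sqrt(2)/9 + 1/4)**2 = (1/4 - 2*sqrt(2)/9)**2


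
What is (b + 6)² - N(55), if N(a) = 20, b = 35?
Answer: 1661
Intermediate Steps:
(b + 6)² - N(55) = (35 + 6)² - 1*20 = 41² - 20 = 1681 - 20 = 1661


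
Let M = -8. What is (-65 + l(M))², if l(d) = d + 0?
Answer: 5329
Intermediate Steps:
l(d) = d
(-65 + l(M))² = (-65 - 8)² = (-73)² = 5329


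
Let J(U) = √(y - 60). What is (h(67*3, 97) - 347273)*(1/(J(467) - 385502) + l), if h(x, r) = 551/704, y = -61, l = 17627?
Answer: -640433992493328585767593/104622701656000 + 244479641*I/9511154696000 ≈ -6.1214e+9 + 2.5705e-5*I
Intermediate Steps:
J(U) = 11*I (J(U) = √(-61 - 60) = √(-121) = 11*I)
h(x, r) = 551/704 (h(x, r) = 551*(1/704) = 551/704)
(h(67*3, 97) - 347273)*(1/(J(467) - 385502) + l) = (551/704 - 347273)*(1/(11*I - 385502) + 17627) = -244479641*(1/(-385502 + 11*I) + 17627)/704 = -244479641*((-385502 - 11*I)/148611792125 + 17627)/704 = -244479641*(17627 + (-385502 - 11*I)/148611792125)/704 = -4309442631907/704 - 244479641*(-385502 - 11*I)/104622701656000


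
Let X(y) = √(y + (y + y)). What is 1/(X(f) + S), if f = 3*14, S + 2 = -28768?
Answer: -685/19707447 - √14/275904258 ≈ -3.4772e-5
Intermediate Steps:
S = -28770 (S = -2 - 28768 = -28770)
f = 42
X(y) = √3*√y (X(y) = √(y + 2*y) = √(3*y) = √3*√y)
1/(X(f) + S) = 1/(√3*√42 - 28770) = 1/(3*√14 - 28770) = 1/(-28770 + 3*√14)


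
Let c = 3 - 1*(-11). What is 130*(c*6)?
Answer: 10920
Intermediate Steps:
c = 14 (c = 3 + 11 = 14)
130*(c*6) = 130*(14*6) = 130*84 = 10920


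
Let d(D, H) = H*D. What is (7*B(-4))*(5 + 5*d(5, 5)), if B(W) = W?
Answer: -3640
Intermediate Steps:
d(D, H) = D*H
(7*B(-4))*(5 + 5*d(5, 5)) = (7*(-4))*(5 + 5*(5*5)) = -28*(5 + 5*25) = -28*(5 + 125) = -28*130 = -3640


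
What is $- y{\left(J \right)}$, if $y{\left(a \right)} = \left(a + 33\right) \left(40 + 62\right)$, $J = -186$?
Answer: $15606$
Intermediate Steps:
$y{\left(a \right)} = 3366 + 102 a$ ($y{\left(a \right)} = \left(33 + a\right) 102 = 3366 + 102 a$)
$- y{\left(J \right)} = - (3366 + 102 \left(-186\right)) = - (3366 - 18972) = \left(-1\right) \left(-15606\right) = 15606$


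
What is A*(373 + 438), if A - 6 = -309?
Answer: -245733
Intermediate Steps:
A = -303 (A = 6 - 309 = -303)
A*(373 + 438) = -303*(373 + 438) = -303*811 = -245733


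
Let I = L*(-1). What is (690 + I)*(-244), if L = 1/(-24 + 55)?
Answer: -5218916/31 ≈ -1.6835e+5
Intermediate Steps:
L = 1/31 ≈ 0.032258
I = -1/31 (I = (1/31)*(-1) = -1/31 ≈ -0.032258)
(690 + I)*(-244) = (690 - 1/31)*(-244) = (21389/31)*(-244) = -5218916/31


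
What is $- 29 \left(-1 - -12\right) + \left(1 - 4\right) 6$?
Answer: $-337$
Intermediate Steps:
$- 29 \left(-1 - -12\right) + \left(1 - 4\right) 6 = - 29 \left(-1 + 12\right) - 18 = \left(-29\right) 11 - 18 = -319 - 18 = -337$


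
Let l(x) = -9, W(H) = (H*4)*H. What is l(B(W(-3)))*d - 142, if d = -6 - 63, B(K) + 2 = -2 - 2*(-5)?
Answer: 479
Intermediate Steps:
W(H) = 4*H² (W(H) = (4*H)*H = 4*H²)
B(K) = 6 (B(K) = -2 + (-2 - 2*(-5)) = -2 + (-2 + 10) = -2 + 8 = 6)
d = -69
l(B(W(-3)))*d - 142 = -9*(-69) - 142 = 621 - 142 = 479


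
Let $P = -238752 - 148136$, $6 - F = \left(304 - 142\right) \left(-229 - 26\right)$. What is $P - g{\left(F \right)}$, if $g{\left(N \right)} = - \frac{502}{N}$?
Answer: $- \frac{7992332053}{20658} \approx -3.8689 \cdot 10^{5}$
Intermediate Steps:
$F = 41316$ ($F = 6 - \left(304 - 142\right) \left(-229 - 26\right) = 6 - 162 \left(-255\right) = 6 - -41310 = 6 + 41310 = 41316$)
$P = -386888$ ($P = -238752 - 148136 = -386888$)
$P - g{\left(F \right)} = -386888 - - \frac{502}{41316} = -386888 - \left(-502\right) \frac{1}{41316} = -386888 - - \frac{251}{20658} = -386888 + \frac{251}{20658} = - \frac{7992332053}{20658}$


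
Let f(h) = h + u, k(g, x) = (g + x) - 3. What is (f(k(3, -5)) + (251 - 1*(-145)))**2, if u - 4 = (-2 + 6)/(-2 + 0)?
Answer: 154449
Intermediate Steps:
k(g, x) = -3 + g + x
u = 2 (u = 4 + (-2 + 6)/(-2 + 0) = 4 + 4/(-2) = 4 + 4*(-1/2) = 4 - 2 = 2)
f(h) = 2 + h (f(h) = h + 2 = 2 + h)
(f(k(3, -5)) + (251 - 1*(-145)))**2 = ((2 + (-3 + 3 - 5)) + (251 - 1*(-145)))**2 = ((2 - 5) + (251 + 145))**2 = (-3 + 396)**2 = 393**2 = 154449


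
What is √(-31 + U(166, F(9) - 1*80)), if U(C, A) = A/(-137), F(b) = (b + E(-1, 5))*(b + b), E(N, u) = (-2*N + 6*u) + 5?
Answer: 3*I*√76035/137 ≈ 6.0382*I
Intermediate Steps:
E(N, u) = 5 - 2*N + 6*u
F(b) = 2*b*(37 + b) (F(b) = (b + (5 - 2*(-1) + 6*5))*(b + b) = (b + (5 + 2 + 30))*(2*b) = (b + 37)*(2*b) = (37 + b)*(2*b) = 2*b*(37 + b))
U(C, A) = -A/137 (U(C, A) = A*(-1/137) = -A/137)
√(-31 + U(166, F(9) - 1*80)) = √(-31 - (2*9*(37 + 9) - 1*80)/137) = √(-31 - (2*9*46 - 80)/137) = √(-31 - (828 - 80)/137) = √(-31 - 1/137*748) = √(-31 - 748/137) = √(-4995/137) = 3*I*√76035/137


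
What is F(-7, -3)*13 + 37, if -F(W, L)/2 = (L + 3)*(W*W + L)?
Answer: 37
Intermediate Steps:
F(W, L) = -2*(3 + L)*(L + W²) (F(W, L) = -2*(L + 3)*(W*W + L) = -2*(3 + L)*(W² + L) = -2*(3 + L)*(L + W²))
F(-7, -3)*13 + 37 = (-6*(-3) - 6*(-7)² - 2*(-3)² - 2*(-3)*(-7)²)*13 + 37 = (18 - 6*49 - 2*9 - 2*(-3)*49)*13 + 37 = (18 - 294 - 18 + 294)*13 + 37 = 0*13 + 37 = 0 + 37 = 37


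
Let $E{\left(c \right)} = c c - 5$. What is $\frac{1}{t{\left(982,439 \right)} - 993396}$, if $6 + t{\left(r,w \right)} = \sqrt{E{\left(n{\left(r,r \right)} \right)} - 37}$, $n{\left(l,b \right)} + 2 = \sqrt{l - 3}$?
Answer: $- \frac{1}{993402 - \sqrt{-42 + \left(-2 + \sqrt{979}\right)^{2}}} \approx -1.0067 \cdot 10^{-6}$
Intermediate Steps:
$n{\left(l,b \right)} = -2 + \sqrt{-3 + l}$ ($n{\left(l,b \right)} = -2 + \sqrt{l - 3} = -2 + \sqrt{-3 + l}$)
$E{\left(c \right)} = -5 + c^{2}$ ($E{\left(c \right)} = c^{2} - 5 = -5 + c^{2}$)
$t{\left(r,w \right)} = -6 + \sqrt{-42 + \left(-2 + \sqrt{-3 + r}\right)^{2}}$ ($t{\left(r,w \right)} = -6 + \sqrt{\left(-5 + \left(-2 + \sqrt{-3 + r}\right)^{2}\right) - 37} = -6 + \sqrt{-42 + \left(-2 + \sqrt{-3 + r}\right)^{2}}$)
$\frac{1}{t{\left(982,439 \right)} - 993396} = \frac{1}{\left(-6 + \sqrt{-42 + \left(-2 + \sqrt{-3 + 982}\right)^{2}}\right) - 993396} = \frac{1}{\left(-6 + \sqrt{-42 + \left(-2 + \sqrt{979}\right)^{2}}\right) - 993396} = \frac{1}{-993402 + \sqrt{-42 + \left(-2 + \sqrt{979}\right)^{2}}}$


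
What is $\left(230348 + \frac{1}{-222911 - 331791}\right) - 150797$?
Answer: $\frac{44127098801}{554702} \approx 79551.0$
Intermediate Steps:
$\left(230348 + \frac{1}{-222911 - 331791}\right) - 150797 = \left(230348 + \frac{1}{-554702}\right) - 150797 = \left(230348 - \frac{1}{554702}\right) - 150797 = \frac{127774496295}{554702} - 150797 = \frac{44127098801}{554702}$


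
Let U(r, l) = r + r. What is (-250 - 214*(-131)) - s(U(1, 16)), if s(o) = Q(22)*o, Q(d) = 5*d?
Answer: 27564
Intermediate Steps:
U(r, l) = 2*r
s(o) = 110*o (s(o) = (5*22)*o = 110*o)
(-250 - 214*(-131)) - s(U(1, 16)) = (-250 - 214*(-131)) - 110*2*1 = (-250 + 28034) - 110*2 = 27784 - 1*220 = 27784 - 220 = 27564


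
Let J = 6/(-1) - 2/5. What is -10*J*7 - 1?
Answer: 447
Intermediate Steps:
J = -32/5 (J = 6*(-1) - 2*1/5 = -6 - 2/5 = -32/5 ≈ -6.4000)
-10*J*7 - 1 = -(-64)*7 - 1 = -10*(-224/5) - 1 = 448 - 1 = 447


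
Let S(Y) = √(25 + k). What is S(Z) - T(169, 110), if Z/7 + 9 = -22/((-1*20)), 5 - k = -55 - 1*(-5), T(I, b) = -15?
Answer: 15 + 4*√5 ≈ 23.944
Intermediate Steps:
k = 55 (k = 5 - (-55 - 1*(-5)) = 5 - (-55 + 5) = 5 - 1*(-50) = 5 + 50 = 55)
Z = -553/10 (Z = -63 + 7*(-22/((-1*20))) = -63 + 7*(-22/(-20)) = -63 + 7*(-22*(-1/20)) = -63 + 7*(11/10) = -63 + 77/10 = -553/10 ≈ -55.300)
S(Y) = 4*√5 (S(Y) = √(25 + 55) = √80 = 4*√5)
S(Z) - T(169, 110) = 4*√5 - 1*(-15) = 4*√5 + 15 = 15 + 4*√5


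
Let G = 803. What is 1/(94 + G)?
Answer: 1/897 ≈ 0.0011148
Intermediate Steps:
1/(94 + G) = 1/(94 + 803) = 1/897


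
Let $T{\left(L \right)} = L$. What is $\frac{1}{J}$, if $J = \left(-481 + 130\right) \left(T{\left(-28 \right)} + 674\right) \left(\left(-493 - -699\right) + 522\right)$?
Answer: $- \frac{1}{165071088} \approx -6.058 \cdot 10^{-9}$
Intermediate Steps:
$J = -165071088$ ($J = \left(-481 + 130\right) \left(-28 + 674\right) \left(\left(-493 - -699\right) + 522\right) = \left(-351\right) 646 \left(\left(-493 + 699\right) + 522\right) = - 226746 \left(206 + 522\right) = \left(-226746\right) 728 = -165071088$)
$\frac{1}{J} = \frac{1}{-165071088} = - \frac{1}{165071088}$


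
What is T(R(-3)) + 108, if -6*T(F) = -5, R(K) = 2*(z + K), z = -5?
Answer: 653/6 ≈ 108.83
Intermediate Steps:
R(K) = -10 + 2*K (R(K) = 2*(-5 + K) = -10 + 2*K)
T(F) = 5/6 (T(F) = -1/6*(-5) = 5/6)
T(R(-3)) + 108 = 5/6 + 108 = 653/6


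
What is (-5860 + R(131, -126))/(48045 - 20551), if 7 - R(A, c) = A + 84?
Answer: -3034/13747 ≈ -0.22070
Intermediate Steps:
R(A, c) = -77 - A (R(A, c) = 7 - (A + 84) = 7 - (84 + A) = 7 + (-84 - A) = -77 - A)
(-5860 + R(131, -126))/(48045 - 20551) = (-5860 + (-77 - 1*131))/(48045 - 20551) = (-5860 + (-77 - 131))/27494 = (-5860 - 208)*(1/27494) = -6068*1/27494 = -3034/13747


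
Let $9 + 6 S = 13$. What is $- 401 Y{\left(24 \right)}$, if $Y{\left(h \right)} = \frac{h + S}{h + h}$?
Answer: $- \frac{14837}{72} \approx -206.07$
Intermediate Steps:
$S = \frac{2}{3}$ ($S = - \frac{3}{2} + \frac{1}{6} \cdot 13 = - \frac{3}{2} + \frac{13}{6} = \frac{2}{3} \approx 0.66667$)
$Y{\left(h \right)} = \frac{\frac{2}{3} + h}{2 h}$ ($Y{\left(h \right)} = \frac{h + \frac{2}{3}}{h + h} = \frac{\frac{2}{3} + h}{2 h}$)
$- 401 Y{\left(24 \right)} = - 401 \frac{2 + 3 \cdot 24}{6 \cdot 24} = - 401 \cdot \frac{1}{6} \cdot \frac{1}{24} \left(2 + 72\right) = - 401 \cdot \frac{1}{6} \cdot \frac{1}{24} \cdot 74 = \left(-401\right) \frac{37}{72} = - \frac{14837}{72}$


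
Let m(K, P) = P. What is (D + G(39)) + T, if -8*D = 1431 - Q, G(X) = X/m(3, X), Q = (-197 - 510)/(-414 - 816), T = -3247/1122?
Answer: -6519551/36080 ≈ -180.70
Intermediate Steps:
T = -191/66 (T = -3247*1/1122 = -191/66 ≈ -2.8939)
Q = 707/1230 (Q = -707/(-1230) = -707*(-1/1230) = 707/1230 ≈ 0.57480)
G(X) = 1 (G(X) = X/X = 1)
D = -1759423/9840 (D = -(1431 - 1*707/1230)/8 = -(1431 - 707/1230)/8 = -⅛*1759423/1230 = -1759423/9840 ≈ -178.80)
(D + G(39)) + T = (-1759423/9840 + 1) - 191/66 = -1749583/9840 - 191/66 = -6519551/36080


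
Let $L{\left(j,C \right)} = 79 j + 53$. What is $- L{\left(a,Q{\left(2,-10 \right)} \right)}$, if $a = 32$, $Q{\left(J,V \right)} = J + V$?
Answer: $-2581$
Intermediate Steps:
$L{\left(j,C \right)} = 53 + 79 j$
$- L{\left(a,Q{\left(2,-10 \right)} \right)} = - (53 + 79 \cdot 32) = - (53 + 2528) = \left(-1\right) 2581 = -2581$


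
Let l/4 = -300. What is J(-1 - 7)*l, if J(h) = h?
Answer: 9600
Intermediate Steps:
l = -1200 (l = 4*(-300) = -1200)
J(-1 - 7)*l = (-1 - 7)*(-1200) = -8*(-1200) = 9600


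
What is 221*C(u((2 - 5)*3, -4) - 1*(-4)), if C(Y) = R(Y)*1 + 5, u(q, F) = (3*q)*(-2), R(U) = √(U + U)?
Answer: 1105 + 442*√29 ≈ 3485.2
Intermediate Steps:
R(U) = √2*√U (R(U) = √(2*U) = √2*√U)
u(q, F) = -6*q
C(Y) = 5 + √2*√Y (C(Y) = (√2*√Y)*1 + 5 = √2*√Y + 5 = 5 + √2*√Y)
221*C(u((2 - 5)*3, -4) - 1*(-4)) = 221*(5 + √2*√(-6*(2 - 5)*3 - 1*(-4))) = 221*(5 + √2*√(-(-18)*3 + 4)) = 221*(5 + √2*√(-6*(-9) + 4)) = 221*(5 + √2*√(54 + 4)) = 221*(5 + √2*√58) = 221*(5 + 2*√29) = 1105 + 442*√29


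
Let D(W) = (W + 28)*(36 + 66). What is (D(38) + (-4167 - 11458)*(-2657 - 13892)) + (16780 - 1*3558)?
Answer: 258598079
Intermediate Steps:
D(W) = 2856 + 102*W (D(W) = (28 + W)*102 = 2856 + 102*W)
(D(38) + (-4167 - 11458)*(-2657 - 13892)) + (16780 - 1*3558) = ((2856 + 102*38) + (-4167 - 11458)*(-2657 - 13892)) + (16780 - 1*3558) = ((2856 + 3876) - 15625*(-16549)) + (16780 - 3558) = (6732 + 258578125) + 13222 = 258584857 + 13222 = 258598079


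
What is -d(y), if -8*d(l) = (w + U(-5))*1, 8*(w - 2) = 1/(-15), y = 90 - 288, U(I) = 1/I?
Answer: 43/192 ≈ 0.22396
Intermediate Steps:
y = -198
w = 239/120 (w = 2 + (⅛)/(-15) = 2 + (⅛)*(-1/15) = 2 - 1/120 = 239/120 ≈ 1.9917)
d(l) = -43/192 (d(l) = -(239/120 + 1/(-5))/8 = -(239/120 - ⅕)/8 = -43/192)
-d(y) = -1*(-43/192) = 43/192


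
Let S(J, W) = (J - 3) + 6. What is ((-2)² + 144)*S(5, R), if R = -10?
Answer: 1184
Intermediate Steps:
S(J, W) = 3 + J (S(J, W) = (-3 + J) + 6 = 3 + J)
((-2)² + 144)*S(5, R) = ((-2)² + 144)*(3 + 5) = (4 + 144)*8 = 148*8 = 1184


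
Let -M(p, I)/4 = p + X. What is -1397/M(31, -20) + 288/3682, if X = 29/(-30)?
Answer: 38837643/3317482 ≈ 11.707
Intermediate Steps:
X = -29/30 (X = 29*(-1/30) = -29/30 ≈ -0.96667)
M(p, I) = 58/15 - 4*p (M(p, I) = -4*(p - 29/30) = -4*(-29/30 + p) = 58/15 - 4*p)
-1397/M(31, -20) + 288/3682 = -1397/(58/15 - 4*31) + 288/3682 = -1397/(58/15 - 124) + 288*(1/3682) = -1397/(-1802/15) + 144/1841 = -1397*(-15/1802) + 144/1841 = 20955/1802 + 144/1841 = 38837643/3317482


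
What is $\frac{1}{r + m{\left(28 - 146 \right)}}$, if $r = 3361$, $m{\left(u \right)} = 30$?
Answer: $\frac{1}{3391} \approx 0.0002949$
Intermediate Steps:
$\frac{1}{r + m{\left(28 - 146 \right)}} = \frac{1}{3361 + 30} = \frac{1}{3391}$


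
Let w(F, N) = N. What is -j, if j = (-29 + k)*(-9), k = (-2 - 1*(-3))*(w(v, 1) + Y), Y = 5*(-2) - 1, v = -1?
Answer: -351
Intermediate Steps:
Y = -11 (Y = -10 - 1 = -11)
k = -10 (k = (-2 - 1*(-3))*(1 - 11) = (-2 + 3)*(-10) = 1*(-10) = -10)
j = 351 (j = (-29 - 10)*(-9) = -39*(-9) = 351)
-j = -1*351 = -351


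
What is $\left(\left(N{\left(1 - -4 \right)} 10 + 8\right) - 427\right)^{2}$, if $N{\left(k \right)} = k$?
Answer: $136161$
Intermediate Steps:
$\left(\left(N{\left(1 - -4 \right)} 10 + 8\right) - 427\right)^{2} = \left(\left(\left(1 - -4\right) 10 + 8\right) - 427\right)^{2} = \left(\left(\left(1 + 4\right) 10 + 8\right) - 427\right)^{2} = \left(\left(5 \cdot 10 + 8\right) - 427\right)^{2} = \left(\left(50 + 8\right) - 427\right)^{2} = \left(58 - 427\right)^{2} = \left(-369\right)^{2} = 136161$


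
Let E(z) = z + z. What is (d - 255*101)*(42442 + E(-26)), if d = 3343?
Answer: -950044680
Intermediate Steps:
E(z) = 2*z
(d - 255*101)*(42442 + E(-26)) = (3343 - 255*101)*(42442 + 2*(-26)) = (3343 - 25755)*(42442 - 52) = -22412*42390 = -950044680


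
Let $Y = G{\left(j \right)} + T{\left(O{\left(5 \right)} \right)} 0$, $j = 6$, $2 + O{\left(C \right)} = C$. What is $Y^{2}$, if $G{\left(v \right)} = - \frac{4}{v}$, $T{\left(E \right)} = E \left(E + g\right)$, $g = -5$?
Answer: $\frac{4}{9} \approx 0.44444$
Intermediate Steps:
$O{\left(C \right)} = -2 + C$
$T{\left(E \right)} = E \left(-5 + E\right)$ ($T{\left(E \right)} = E \left(E - 5\right) = E \left(-5 + E\right)$)
$Y = - \frac{2}{3}$ ($Y = - \frac{4}{6} + \left(-2 + 5\right) \left(-5 + \left(-2 + 5\right)\right) 0 = \left(-4\right) \frac{1}{6} + 3 \left(-5 + 3\right) 0 = - \frac{2}{3} + 3 \left(-2\right) 0 = - \frac{2}{3} - 0 = - \frac{2}{3} + 0 = - \frac{2}{3} \approx -0.66667$)
$Y^{2} = \left(- \frac{2}{3}\right)^{2} = \frac{4}{9}$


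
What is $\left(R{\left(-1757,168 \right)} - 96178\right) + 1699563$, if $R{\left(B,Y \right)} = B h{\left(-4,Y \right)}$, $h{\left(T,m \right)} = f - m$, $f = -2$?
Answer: $1902075$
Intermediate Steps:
$h{\left(T,m \right)} = -2 - m$
$R{\left(B,Y \right)} = B \left(-2 - Y\right)$
$\left(R{\left(-1757,168 \right)} - 96178\right) + 1699563 = \left(\left(-1\right) \left(-1757\right) \left(2 + 168\right) - 96178\right) + 1699563 = \left(\left(-1\right) \left(-1757\right) 170 - 96178\right) + 1699563 = \left(298690 - 96178\right) + 1699563 = 202512 + 1699563 = 1902075$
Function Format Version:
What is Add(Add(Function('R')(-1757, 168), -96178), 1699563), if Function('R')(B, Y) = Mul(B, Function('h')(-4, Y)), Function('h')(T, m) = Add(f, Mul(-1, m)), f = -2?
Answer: 1902075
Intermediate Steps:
Function('h')(T, m) = Add(-2, Mul(-1, m))
Function('R')(B, Y) = Mul(B, Add(-2, Mul(-1, Y)))
Add(Add(Function('R')(-1757, 168), -96178), 1699563) = Add(Add(Mul(-1, -1757, Add(2, 168)), -96178), 1699563) = Add(Add(Mul(-1, -1757, 170), -96178), 1699563) = Add(Add(298690, -96178), 1699563) = Add(202512, 1699563) = 1902075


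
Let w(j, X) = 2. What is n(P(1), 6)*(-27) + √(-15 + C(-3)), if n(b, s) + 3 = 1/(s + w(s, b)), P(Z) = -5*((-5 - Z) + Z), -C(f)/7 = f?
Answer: 621/8 + √6 ≈ 80.074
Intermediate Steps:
C(f) = -7*f
P(Z) = 25 (P(Z) = -5*(-5) = 25)
n(b, s) = -3 + 1/(2 + s) (n(b, s) = -3 + 1/(s + 2) = -3 + 1/(2 + s))
n(P(1), 6)*(-27) + √(-15 + C(-3)) = ((-5 - 3*6)/(2 + 6))*(-27) + √(-15 - 7*(-3)) = ((-5 - 18)/8)*(-27) + √(-15 + 21) = ((⅛)*(-23))*(-27) + √6 = -23/8*(-27) + √6 = 621/8 + √6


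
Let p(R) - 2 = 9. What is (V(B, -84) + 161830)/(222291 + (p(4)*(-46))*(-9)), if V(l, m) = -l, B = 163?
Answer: 253/355 ≈ 0.71268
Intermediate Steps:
p(R) = 11 (p(R) = 2 + 9 = 11)
(V(B, -84) + 161830)/(222291 + (p(4)*(-46))*(-9)) = (-1*163 + 161830)/(222291 + (11*(-46))*(-9)) = (-163 + 161830)/(222291 - 506*(-9)) = 161667/(222291 + 4554) = 161667/226845 = 161667*(1/226845) = 253/355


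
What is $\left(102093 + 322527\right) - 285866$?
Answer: $138754$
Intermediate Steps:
$\left(102093 + 322527\right) - 285866 = 424620 - 285866 = 138754$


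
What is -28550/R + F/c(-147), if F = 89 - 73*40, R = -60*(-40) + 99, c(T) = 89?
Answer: -9615619/222411 ≈ -43.234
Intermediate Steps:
R = 2499 (R = 2400 + 99 = 2499)
F = -2831 (F = 89 - 2920 = -2831)
-28550/R + F/c(-147) = -28550/2499 - 2831/89 = -9615619/222411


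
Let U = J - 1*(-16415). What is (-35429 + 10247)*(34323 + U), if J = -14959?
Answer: -900986778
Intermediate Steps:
U = 1456 (U = -14959 - 1*(-16415) = -14959 + 16415 = 1456)
(-35429 + 10247)*(34323 + U) = (-35429 + 10247)*(34323 + 1456) = -25182*35779 = -900986778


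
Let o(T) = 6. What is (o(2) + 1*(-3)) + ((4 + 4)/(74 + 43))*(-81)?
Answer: -33/13 ≈ -2.5385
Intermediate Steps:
(o(2) + 1*(-3)) + ((4 + 4)/(74 + 43))*(-81) = (6 + 1*(-3)) + ((4 + 4)/(74 + 43))*(-81) = (6 - 3) + (8/117)*(-81) = 3 + (8*(1/117))*(-81) = 3 + (8/117)*(-81) = 3 - 72/13 = -33/13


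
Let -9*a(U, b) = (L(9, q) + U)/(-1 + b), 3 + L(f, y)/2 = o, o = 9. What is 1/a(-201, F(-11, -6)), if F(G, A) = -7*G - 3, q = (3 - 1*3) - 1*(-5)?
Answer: 73/21 ≈ 3.4762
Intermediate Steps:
q = 5 (q = (3 - 3) + 5 = 0 + 5 = 5)
L(f, y) = 12 (L(f, y) = -6 + 2*9 = -6 + 18 = 12)
F(G, A) = -3 - 7*G
a(U, b) = -(12 + U)/(9*(-1 + b))
1/a(-201, F(-11, -6)) = 1/((-12 - 1*(-201))/(9*(-1 + (-3 - 7*(-11))))) = 1/((-12 + 201)/(9*(-1 + (-3 + 77)))) = 1/((1/9)*189/(-1 + 74)) = 1/((1/9)*189/73) = 1/((1/9)*(1/73)*189) = 1/(21/73) = 73/21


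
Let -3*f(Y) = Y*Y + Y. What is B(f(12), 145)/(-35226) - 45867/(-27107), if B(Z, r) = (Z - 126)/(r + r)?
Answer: 234280499113/138456321390 ≈ 1.6921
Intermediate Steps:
f(Y) = -Y/3 - Y²/3 (f(Y) = -(Y*Y + Y)/3 = -(Y² + Y)/3 = -(Y + Y²)/3 = -Y/3 - Y²/3)
B(Z, r) = (-126 + Z)/(2*r) (B(Z, r) = (-126 + Z)/((2*r)) = (-126 + Z)*(1/(2*r)) = (-126 + Z)/(2*r))
B(f(12), 145)/(-35226) - 45867/(-27107) = ((½)*(-126 - ⅓*12*(1 + 12))/145)/(-35226) - 45867/(-27107) = ((½)*(1/145)*(-126 - ⅓*12*13))*(-1/35226) - 45867*(-1/27107) = ((½)*(1/145)*(-126 - 52))*(-1/35226) + 45867/27107 = ((½)*(1/145)*(-178))*(-1/35226) + 45867/27107 = -89/145*(-1/35226) + 45867/27107 = 89/5107770 + 45867/27107 = 234280499113/138456321390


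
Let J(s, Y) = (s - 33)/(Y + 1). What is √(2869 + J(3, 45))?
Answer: 2*√379339/23 ≈ 53.557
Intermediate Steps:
J(s, Y) = (-33 + s)/(1 + Y)
√(2869 + J(3, 45)) = √(2869 + (-33 + 3)/(1 + 45)) = √(2869 - 30/46) = √(2869 + (1/46)*(-30)) = √(2869 - 15/23) = √(65972/23) = 2*√379339/23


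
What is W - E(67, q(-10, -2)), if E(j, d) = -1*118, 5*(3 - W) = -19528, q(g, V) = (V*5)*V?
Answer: 20133/5 ≈ 4026.6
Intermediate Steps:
q(g, V) = 5*V**2 (q(g, V) = (5*V)*V = 5*V**2)
W = 19543/5 (W = 3 - 1/5*(-19528) = 3 + 19528/5 = 19543/5 ≈ 3908.6)
E(j, d) = -118
W - E(67, q(-10, -2)) = 19543/5 - 1*(-118) = 19543/5 + 118 = 20133/5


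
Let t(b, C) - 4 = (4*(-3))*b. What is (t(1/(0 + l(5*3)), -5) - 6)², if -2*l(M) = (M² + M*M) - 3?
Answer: 84100/22201 ≈ 3.7881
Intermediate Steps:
l(M) = 3/2 - M² (l(M) = -((M² + M*M) - 3)/2 = -((M² + M²) - 3)/2 = -(2*M² - 3)/2 = -(-3 + 2*M²)/2 = 3/2 - M²)
t(b, C) = 4 - 12*b (t(b, C) = 4 + (4*(-3))*b = 4 - 12*b)
(t(1/(0 + l(5*3)), -5) - 6)² = ((4 - 12/(0 + (3/2 - (5*3)²))) - 6)² = ((4 - 12/(0 + (3/2 - 1*15²))) - 6)² = ((4 - 12/(0 + (3/2 - 1*225))) - 6)² = ((4 - 12/(0 + (3/2 - 225))) - 6)² = ((4 - 12/(0 - 447/2)) - 6)² = ((4 - 12/(-447/2)) - 6)² = ((4 - 12*(-2/447)) - 6)² = ((4 + 8/149) - 6)² = (604/149 - 6)² = (-290/149)² = 84100/22201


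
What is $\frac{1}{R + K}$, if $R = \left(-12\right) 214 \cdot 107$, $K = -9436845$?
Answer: $- \frac{1}{9711621} \approx -1.0297 \cdot 10^{-7}$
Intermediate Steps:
$R = -274776$ ($R = \left(-2568\right) 107 = -274776$)
$\frac{1}{R + K} = \frac{1}{-274776 - 9436845} = \frac{1}{-9711621} = - \frac{1}{9711621}$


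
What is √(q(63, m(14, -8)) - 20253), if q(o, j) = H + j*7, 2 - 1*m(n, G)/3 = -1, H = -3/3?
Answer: I*√20191 ≈ 142.09*I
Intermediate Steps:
H = -1 (H = -3*⅓ = -1)
m(n, G) = 9 (m(n, G) = 6 - 3*(-1) = 6 + 3 = 9)
q(o, j) = -1 + 7*j (q(o, j) = -1 + j*7 = -1 + 7*j)
√(q(63, m(14, -8)) - 20253) = √((-1 + 7*9) - 20253) = √((-1 + 63) - 20253) = √(62 - 20253) = √(-20191) = I*√20191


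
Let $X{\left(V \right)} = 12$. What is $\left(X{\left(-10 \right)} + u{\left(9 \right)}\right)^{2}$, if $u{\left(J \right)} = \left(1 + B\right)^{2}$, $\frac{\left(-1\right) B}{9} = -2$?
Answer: $139129$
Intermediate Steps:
$B = 18$ ($B = \left(-9\right) \left(-2\right) = 18$)
$u{\left(J \right)} = 361$ ($u{\left(J \right)} = \left(1 + 18\right)^{2} = 19^{2} = 361$)
$\left(X{\left(-10 \right)} + u{\left(9 \right)}\right)^{2} = \left(12 + 361\right)^{2} = 373^{2} = 139129$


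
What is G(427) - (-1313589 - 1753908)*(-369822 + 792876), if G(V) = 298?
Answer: 1297716876136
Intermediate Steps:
G(427) - (-1313589 - 1753908)*(-369822 + 792876) = 298 - (-1313589 - 1753908)*(-369822 + 792876) = 298 - (-3067497)*423054 = 298 - 1*(-1297716875838) = 298 + 1297716875838 = 1297716876136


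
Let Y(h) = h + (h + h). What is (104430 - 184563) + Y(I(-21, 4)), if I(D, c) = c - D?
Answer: -80058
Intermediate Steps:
Y(h) = 3*h (Y(h) = h + 2*h = 3*h)
(104430 - 184563) + Y(I(-21, 4)) = (104430 - 184563) + 3*(4 - 1*(-21)) = -80133 + 3*(4 + 21) = -80133 + 3*25 = -80133 + 75 = -80058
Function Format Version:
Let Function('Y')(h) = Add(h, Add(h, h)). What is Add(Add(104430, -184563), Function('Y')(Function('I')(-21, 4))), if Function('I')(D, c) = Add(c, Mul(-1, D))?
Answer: -80058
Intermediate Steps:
Function('Y')(h) = Mul(3, h) (Function('Y')(h) = Add(h, Mul(2, h)) = Mul(3, h))
Add(Add(104430, -184563), Function('Y')(Function('I')(-21, 4))) = Add(Add(104430, -184563), Mul(3, Add(4, Mul(-1, -21)))) = Add(-80133, Mul(3, Add(4, 21))) = Add(-80133, Mul(3, 25)) = Add(-80133, 75) = -80058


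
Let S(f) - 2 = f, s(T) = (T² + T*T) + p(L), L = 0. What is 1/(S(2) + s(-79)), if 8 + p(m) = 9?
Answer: 1/12487 ≈ 8.0083e-5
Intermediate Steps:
p(m) = 1 (p(m) = -8 + 9 = 1)
s(T) = 1 + 2*T² (s(T) = (T² + T*T) + 1 = (T² + T²) + 1 = 2*T² + 1 = 1 + 2*T²)
S(f) = 2 + f
1/(S(2) + s(-79)) = 1/((2 + 2) + (1 + 2*(-79)²)) = 1/(4 + (1 + 2*6241)) = 1/(4 + (1 + 12482)) = 1/(4 + 12483) = 1/12487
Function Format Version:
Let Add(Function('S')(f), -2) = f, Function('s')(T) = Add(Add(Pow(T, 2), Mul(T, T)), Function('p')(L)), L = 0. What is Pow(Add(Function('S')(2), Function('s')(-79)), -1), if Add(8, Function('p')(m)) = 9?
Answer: Rational(1, 12487) ≈ 8.0083e-5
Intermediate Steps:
Function('p')(m) = 1 (Function('p')(m) = Add(-8, 9) = 1)
Function('s')(T) = Add(1, Mul(2, Pow(T, 2))) (Function('s')(T) = Add(Add(Pow(T, 2), Mul(T, T)), 1) = Add(Add(Pow(T, 2), Pow(T, 2)), 1) = Add(Mul(2, Pow(T, 2)), 1) = Add(1, Mul(2, Pow(T, 2))))
Function('S')(f) = Add(2, f)
Pow(Add(Function('S')(2), Function('s')(-79)), -1) = Pow(Add(Add(2, 2), Add(1, Mul(2, Pow(-79, 2)))), -1) = Pow(Add(4, Add(1, Mul(2, 6241))), -1) = Pow(Add(4, Add(1, 12482)), -1) = Pow(Add(4, 12483), -1) = Pow(12487, -1) = Rational(1, 12487)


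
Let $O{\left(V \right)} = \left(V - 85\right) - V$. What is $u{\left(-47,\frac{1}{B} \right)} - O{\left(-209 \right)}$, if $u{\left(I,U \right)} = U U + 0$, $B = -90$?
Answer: $\frac{688501}{8100} \approx 85.0$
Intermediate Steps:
$O{\left(V \right)} = -85$ ($O{\left(V \right)} = \left(-85 + V\right) - V = -85$)
$u{\left(I,U \right)} = U^{2}$ ($u{\left(I,U \right)} = U^{2} + 0 = U^{2}$)
$u{\left(-47,\frac{1}{B} \right)} - O{\left(-209 \right)} = \left(\frac{1}{-90}\right)^{2} - -85 = \left(- \frac{1}{90}\right)^{2} + 85 = \frac{1}{8100} + 85 = \frac{688501}{8100}$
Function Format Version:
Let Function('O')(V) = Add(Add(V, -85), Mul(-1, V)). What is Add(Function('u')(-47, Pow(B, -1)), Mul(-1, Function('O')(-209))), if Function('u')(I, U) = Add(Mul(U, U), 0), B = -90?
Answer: Rational(688501, 8100) ≈ 85.000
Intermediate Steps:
Function('O')(V) = -85 (Function('O')(V) = Add(Add(-85, V), Mul(-1, V)) = -85)
Function('u')(I, U) = Pow(U, 2) (Function('u')(I, U) = Add(Pow(U, 2), 0) = Pow(U, 2))
Add(Function('u')(-47, Pow(B, -1)), Mul(-1, Function('O')(-209))) = Add(Pow(Pow(-90, -1), 2), Mul(-1, -85)) = Add(Pow(Rational(-1, 90), 2), 85) = Add(Rational(1, 8100), 85) = Rational(688501, 8100)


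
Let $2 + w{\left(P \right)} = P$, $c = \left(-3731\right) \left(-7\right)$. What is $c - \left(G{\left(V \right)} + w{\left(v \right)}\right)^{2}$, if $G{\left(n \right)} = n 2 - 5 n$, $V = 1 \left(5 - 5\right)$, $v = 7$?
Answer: $26092$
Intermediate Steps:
$V = 0$ ($V = 1 \cdot 0 = 0$)
$c = 26117$
$w{\left(P \right)} = -2 + P$
$G{\left(n \right)} = - 3 n$ ($G{\left(n \right)} = 2 n - 5 n = - 3 n$)
$c - \left(G{\left(V \right)} + w{\left(v \right)}\right)^{2} = 26117 - \left(\left(-3\right) 0 + \left(-2 + 7\right)\right)^{2} = 26117 - \left(0 + 5\right)^{2} = 26117 - 5^{2} = 26117 - 25 = 26092$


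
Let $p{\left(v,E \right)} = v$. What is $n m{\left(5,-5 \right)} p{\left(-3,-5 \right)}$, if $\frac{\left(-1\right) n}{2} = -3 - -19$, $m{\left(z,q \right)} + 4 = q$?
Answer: $-864$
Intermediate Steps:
$m{\left(z,q \right)} = -4 + q$
$n = -32$ ($n = - 2 \left(-3 - -19\right) = - 2 \left(-3 + 19\right) = \left(-2\right) 16 = -32$)
$n m{\left(5,-5 \right)} p{\left(-3,-5 \right)} = - 32 \left(-4 - 5\right) \left(-3\right) = \left(-32\right) \left(-9\right) \left(-3\right) = 288 \left(-3\right) = -864$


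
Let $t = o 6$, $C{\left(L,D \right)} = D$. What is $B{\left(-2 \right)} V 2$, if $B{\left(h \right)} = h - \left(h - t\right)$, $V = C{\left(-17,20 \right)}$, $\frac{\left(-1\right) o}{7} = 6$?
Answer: $-10080$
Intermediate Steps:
$o = -42$ ($o = \left(-7\right) 6 = -42$)
$V = 20$
$t = -252$ ($t = \left(-42\right) 6 = -252$)
$B{\left(h \right)} = -252$ ($B{\left(h \right)} = h - \left(252 + h\right) = -252$)
$B{\left(-2 \right)} V 2 = - 252 \cdot 20 \cdot 2 = \left(-252\right) 40 = -10080$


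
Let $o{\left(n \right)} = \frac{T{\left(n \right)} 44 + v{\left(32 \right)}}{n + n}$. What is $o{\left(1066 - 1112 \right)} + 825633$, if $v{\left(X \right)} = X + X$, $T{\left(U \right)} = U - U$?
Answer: $\frac{18989543}{23} \approx 8.2563 \cdot 10^{5}$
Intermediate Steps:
$T{\left(U \right)} = 0$
$v{\left(X \right)} = 2 X$
$o{\left(n \right)} = \frac{32}{n}$ ($o{\left(n \right)} = \frac{0 \cdot 44 + 2 \cdot 32}{n + n} = \frac{0 + 64}{2 n} = 64 \frac{1}{2 n} = \frac{32}{n}$)
$o{\left(1066 - 1112 \right)} + 825633 = \frac{32}{1066 - 1112} + 825633 = \frac{32}{-46} + 825633 = 32 \left(- \frac{1}{46}\right) + 825633 = - \frac{16}{23} + 825633 = \frac{18989543}{23}$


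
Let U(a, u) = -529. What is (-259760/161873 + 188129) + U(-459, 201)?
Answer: 30367115040/161873 ≈ 1.8760e+5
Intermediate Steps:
(-259760/161873 + 188129) + U(-459, 201) = (-259760/161873 + 188129) - 529 = 30452745857/161873 - 529 = 30367115040/161873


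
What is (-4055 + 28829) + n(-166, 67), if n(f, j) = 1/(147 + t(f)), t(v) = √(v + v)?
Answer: 543566481/21941 - 2*I*√83/21941 ≈ 24774.0 - 0.00083045*I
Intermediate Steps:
t(v) = √2*√v (t(v) = √(2*v) = √2*√v)
n(f, j) = 1/(147 + √2*√f)
(-4055 + 28829) + n(-166, 67) = (-4055 + 28829) + 1/(147 + √2*√(-166)) = 24774 + 1/(147 + √2*(I*√166)) = 24774 + 1/(147 + 2*I*√83)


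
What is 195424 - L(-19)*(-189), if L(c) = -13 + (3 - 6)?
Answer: 192400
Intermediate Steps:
L(c) = -16 (L(c) = -13 - 3 = -16)
195424 - L(-19)*(-189) = 195424 - (-16)*(-189) = 195424 - 1*3024 = 195424 - 3024 = 192400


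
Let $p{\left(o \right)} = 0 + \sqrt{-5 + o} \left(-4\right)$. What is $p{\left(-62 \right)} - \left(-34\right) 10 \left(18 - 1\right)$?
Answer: $5780 - 4 i \sqrt{67} \approx 5780.0 - 32.741 i$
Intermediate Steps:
$p{\left(o \right)} = - 4 \sqrt{-5 + o}$ ($p{\left(o \right)} = 0 - 4 \sqrt{-5 + o} = - 4 \sqrt{-5 + o}$)
$p{\left(-62 \right)} - \left(-34\right) 10 \left(18 - 1\right) = - 4 \sqrt{-5 - 62} - \left(-34\right) 10 \left(18 - 1\right) = - 4 \sqrt{-67} - - 340 \left(18 - 1\right) = - 4 i \sqrt{67} - \left(-340\right) 17 = - 4 i \sqrt{67} - -5780 = - 4 i \sqrt{67} + 5780 = 5780 - 4 i \sqrt{67}$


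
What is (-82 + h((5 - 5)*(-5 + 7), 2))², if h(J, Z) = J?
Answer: 6724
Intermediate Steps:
(-82 + h((5 - 5)*(-5 + 7), 2))² = (-82 + (5 - 5)*(-5 + 7))² = (-82 + 0*2)² = (-82 + 0)² = (-82)² = 6724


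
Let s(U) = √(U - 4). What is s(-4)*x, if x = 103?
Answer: 206*I*√2 ≈ 291.33*I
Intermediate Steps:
s(U) = √(-4 + U)
s(-4)*x = √(-4 - 4)*103 = √(-8)*103 = (2*I*√2)*103 = 206*I*√2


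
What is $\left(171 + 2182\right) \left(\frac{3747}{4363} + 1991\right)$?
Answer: $\frac{20448699440}{4363} \approx 4.6868 \cdot 10^{6}$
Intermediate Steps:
$\left(171 + 2182\right) \left(\frac{3747}{4363} + 1991\right) = 2353 \left(3747 \cdot \frac{1}{4363} + 1991\right) = 2353 \left(\frac{3747}{4363} + 1991\right) = 2353 \cdot \frac{8690480}{4363} = \frac{20448699440}{4363}$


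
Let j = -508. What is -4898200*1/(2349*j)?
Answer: 1224550/298323 ≈ 4.1048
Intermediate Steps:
-4898200*1/(2349*j) = -4898200/(2349*(-508)) = -4898200/(-1193292) = -4898200*(-1/1193292) = 1224550/298323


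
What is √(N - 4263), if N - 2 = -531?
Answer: 2*I*√1198 ≈ 69.224*I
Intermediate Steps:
N = -529 (N = 2 - 531 = -529)
√(N - 4263) = √(-529 - 4263) = √(-4792) = 2*I*√1198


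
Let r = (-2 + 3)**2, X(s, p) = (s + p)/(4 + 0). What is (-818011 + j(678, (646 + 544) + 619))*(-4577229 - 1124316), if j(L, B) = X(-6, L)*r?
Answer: 4662968667435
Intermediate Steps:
X(s, p) = p/4 + s/4 (X(s, p) = (p + s)/4 = (p + s)*(1/4) = p/4 + s/4)
r = 1 (r = 1**2 = 1)
j(L, B) = -3/2 + L/4 (j(L, B) = (L/4 + (1/4)*(-6))*1 = (L/4 - 3/2)*1 = (-3/2 + L/4)*1 = -3/2 + L/4)
(-818011 + j(678, (646 + 544) + 619))*(-4577229 - 1124316) = (-818011 + (-3/2 + (1/4)*678))*(-4577229 - 1124316) = (-818011 + (-3/2 + 339/2))*(-5701545) = (-818011 + 168)*(-5701545) = -817843*(-5701545) = 4662968667435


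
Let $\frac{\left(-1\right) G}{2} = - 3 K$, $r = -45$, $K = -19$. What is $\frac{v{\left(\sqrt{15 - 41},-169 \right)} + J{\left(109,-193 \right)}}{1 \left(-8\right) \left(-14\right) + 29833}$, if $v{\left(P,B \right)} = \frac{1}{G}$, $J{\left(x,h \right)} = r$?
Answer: $- \frac{5131}{3413730} \approx -0.001503$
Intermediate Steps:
$J{\left(x,h \right)} = -45$
$G = -114$ ($G = - 2 \left(\left(-3\right) \left(-19\right)\right) = \left(-2\right) 57 = -114$)
$v{\left(P,B \right)} = - \frac{1}{114}$ ($v{\left(P,B \right)} = \frac{1}{-114} = - \frac{1}{114}$)
$\frac{v{\left(\sqrt{15 - 41},-169 \right)} + J{\left(109,-193 \right)}}{1 \left(-8\right) \left(-14\right) + 29833} = \frac{- \frac{1}{114} - 45}{1 \left(-8\right) \left(-14\right) + 29833} = - \frac{5131}{114 \left(\left(-8\right) \left(-14\right) + 29833\right)} = - \frac{5131}{114 \left(112 + 29833\right)} = - \frac{5131}{114 \cdot 29945} = \left(- \frac{5131}{114}\right) \frac{1}{29945} = - \frac{5131}{3413730}$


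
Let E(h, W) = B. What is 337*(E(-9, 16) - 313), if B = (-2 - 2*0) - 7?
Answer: -108514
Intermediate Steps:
B = -9 (B = (-2 + 0) - 7 = -2 - 7 = -9)
E(h, W) = -9
337*(E(-9, 16) - 313) = 337*(-9 - 313) = 337*(-322) = -108514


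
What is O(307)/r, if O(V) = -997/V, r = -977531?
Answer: 997/300102017 ≈ 3.3222e-6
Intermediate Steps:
O(307)/r = -997/307/(-977531) = -997*1/307*(-1/977531) = -997/307*(-1/977531) = 997/300102017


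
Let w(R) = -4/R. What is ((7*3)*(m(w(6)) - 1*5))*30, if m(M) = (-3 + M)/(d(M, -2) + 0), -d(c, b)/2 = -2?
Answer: -7455/2 ≈ -3727.5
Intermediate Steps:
d(c, b) = 4 (d(c, b) = -2*(-2) = 4)
m(M) = -3/4 + M/4 (m(M) = (-3 + M)/(4 + 0) = (-3 + M)/4 = (-3 + M)*(1/4) = -3/4 + M/4)
((7*3)*(m(w(6)) - 1*5))*30 = ((7*3)*((-3/4 + (-4/6)/4) - 1*5))*30 = (21*((-3/4 + (-4*1/6)/4) - 5))*30 = (21*((-3/4 + (1/4)*(-2/3)) - 5))*30 = (21*((-3/4 - 1/6) - 5))*30 = (21*(-11/12 - 5))*30 = (21*(-71/12))*30 = -497/4*30 = -7455/2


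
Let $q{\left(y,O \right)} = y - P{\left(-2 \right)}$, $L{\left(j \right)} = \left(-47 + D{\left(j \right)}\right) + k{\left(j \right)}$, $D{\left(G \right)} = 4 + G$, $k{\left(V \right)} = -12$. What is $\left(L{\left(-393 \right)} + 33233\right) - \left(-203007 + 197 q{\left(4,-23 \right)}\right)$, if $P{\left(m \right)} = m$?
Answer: $234610$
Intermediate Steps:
$L{\left(j \right)} = -55 + j$ ($L{\left(j \right)} = \left(-47 + \left(4 + j\right)\right) - 12 = \left(-43 + j\right) - 12 = -55 + j$)
$q{\left(y,O \right)} = 2 + y$ ($q{\left(y,O \right)} = y - -2 = y + 2 = 2 + y$)
$\left(L{\left(-393 \right)} + 33233\right) - \left(-203007 + 197 q{\left(4,-23 \right)}\right) = \left(\left(-55 - 393\right) + 33233\right) + \left(\left(111847 + 91160\right) - 197 \left(2 + 4\right)\right) = \left(-448 + 33233\right) + \left(203007 - 1182\right) = 32785 + \left(203007 - 1182\right) = 32785 + 201825 = 234610$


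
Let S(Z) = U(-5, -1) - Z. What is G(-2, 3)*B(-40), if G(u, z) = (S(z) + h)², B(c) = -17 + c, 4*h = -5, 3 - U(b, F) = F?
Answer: -57/16 ≈ -3.5625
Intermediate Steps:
U(b, F) = 3 - F
h = -5/4 (h = (¼)*(-5) = -5/4 ≈ -1.2500)
S(Z) = 4 - Z (S(Z) = (3 - 1*(-1)) - Z = (3 + 1) - Z = 4 - Z)
G(u, z) = (11/4 - z)² (G(u, z) = ((4 - z) - 5/4)² = (11/4 - z)²)
G(-2, 3)*B(-40) = ((-11 + 4*3)²/16)*(-17 - 40) = ((-11 + 12)²/16)*(-57) = ((1/16)*1²)*(-57) = ((1/16)*1)*(-57) = (1/16)*(-57) = -57/16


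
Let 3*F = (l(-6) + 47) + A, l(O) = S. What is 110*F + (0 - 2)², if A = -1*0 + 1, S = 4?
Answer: 5732/3 ≈ 1910.7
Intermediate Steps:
l(O) = 4
A = 1 (A = 0 + 1 = 1)
F = 52/3 (F = ((4 + 47) + 1)/3 = (51 + 1)/3 = (⅓)*52 = 52/3 ≈ 17.333)
110*F + (0 - 2)² = 110*(52/3) + (0 - 2)² = 5720/3 + (-2)² = 5720/3 + 4 = 5732/3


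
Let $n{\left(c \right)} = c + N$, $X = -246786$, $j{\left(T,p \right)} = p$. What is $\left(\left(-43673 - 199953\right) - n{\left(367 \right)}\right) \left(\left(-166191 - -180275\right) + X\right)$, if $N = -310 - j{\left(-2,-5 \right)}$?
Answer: $56706684976$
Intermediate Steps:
$N = -305$ ($N = -310 - -5 = -310 + 5 = -305$)
$n{\left(c \right)} = -305 + c$ ($n{\left(c \right)} = c - 305 = -305 + c$)
$\left(\left(-43673 - 199953\right) - n{\left(367 \right)}\right) \left(\left(-166191 - -180275\right) + X\right) = \left(\left(-43673 - 199953\right) - \left(-305 + 367\right)\right) \left(\left(-166191 - -180275\right) - 246786\right) = \left(-243626 - 62\right) \left(\left(-166191 + 180275\right) - 246786\right) = \left(-243626 - 62\right) \left(14084 - 246786\right) = \left(-243688\right) \left(-232702\right) = 56706684976$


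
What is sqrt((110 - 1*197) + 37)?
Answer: 5*I*sqrt(2) ≈ 7.0711*I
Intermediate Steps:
sqrt((110 - 1*197) + 37) = sqrt((110 - 197) + 37) = sqrt(-87 + 37) = sqrt(-50) = 5*I*sqrt(2)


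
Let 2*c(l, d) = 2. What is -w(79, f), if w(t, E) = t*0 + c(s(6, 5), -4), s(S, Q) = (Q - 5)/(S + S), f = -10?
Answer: -1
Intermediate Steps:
s(S, Q) = (-5 + Q)/(2*S) (s(S, Q) = (-5 + Q)/((2*S)) = (-5 + Q)*(1/(2*S)) = (-5 + Q)/(2*S))
c(l, d) = 1 (c(l, d) = (1/2)*2 = 1)
w(t, E) = 1 (w(t, E) = t*0 + 1 = 0 + 1 = 1)
-w(79, f) = -1*1 = -1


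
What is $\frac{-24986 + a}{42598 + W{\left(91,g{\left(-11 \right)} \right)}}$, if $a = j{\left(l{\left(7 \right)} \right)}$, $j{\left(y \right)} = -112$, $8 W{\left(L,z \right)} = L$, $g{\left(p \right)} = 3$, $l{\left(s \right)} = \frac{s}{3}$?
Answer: $- \frac{66928}{113625} \approx -0.58903$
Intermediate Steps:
$l{\left(s \right)} = \frac{s}{3}$ ($l{\left(s \right)} = s \frac{1}{3} = \frac{s}{3}$)
$W{\left(L,z \right)} = \frac{L}{8}$
$a = -112$
$\frac{-24986 + a}{42598 + W{\left(91,g{\left(-11 \right)} \right)}} = \frac{-24986 - 112}{42598 + \frac{1}{8} \cdot 91} = - \frac{25098}{42598 + \frac{91}{8}} = - \frac{25098}{\frac{340875}{8}} = \left(-25098\right) \frac{8}{340875} = - \frac{66928}{113625}$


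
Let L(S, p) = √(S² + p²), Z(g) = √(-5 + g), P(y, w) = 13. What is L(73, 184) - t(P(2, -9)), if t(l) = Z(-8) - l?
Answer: 13 + √39185 - I*√13 ≈ 210.95 - 3.6056*I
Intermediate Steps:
t(l) = -l + I*√13 (t(l) = √(-5 - 8) - l = √(-13) - l = I*√13 - l = -l + I*√13)
L(73, 184) - t(P(2, -9)) = √(73² + 184²) - (-1*13 + I*√13) = √(5329 + 33856) - (-13 + I*√13) = √39185 + (13 - I*√13) = 13 + √39185 - I*√13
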